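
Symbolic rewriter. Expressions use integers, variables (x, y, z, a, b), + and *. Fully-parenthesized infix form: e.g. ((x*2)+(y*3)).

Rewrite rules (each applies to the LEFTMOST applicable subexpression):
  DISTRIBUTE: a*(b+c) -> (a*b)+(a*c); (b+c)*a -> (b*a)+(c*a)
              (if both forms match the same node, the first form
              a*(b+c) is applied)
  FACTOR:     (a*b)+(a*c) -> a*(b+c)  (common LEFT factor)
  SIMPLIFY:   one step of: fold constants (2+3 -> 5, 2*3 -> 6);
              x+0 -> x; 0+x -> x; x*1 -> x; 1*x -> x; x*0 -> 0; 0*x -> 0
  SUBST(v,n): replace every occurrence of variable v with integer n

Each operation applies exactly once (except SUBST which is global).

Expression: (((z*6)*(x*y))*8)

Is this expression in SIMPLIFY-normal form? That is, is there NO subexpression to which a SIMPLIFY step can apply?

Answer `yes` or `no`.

Answer: yes

Derivation:
Expression: (((z*6)*(x*y))*8)
Scanning for simplifiable subexpressions (pre-order)...
  at root: (((z*6)*(x*y))*8) (not simplifiable)
  at L: ((z*6)*(x*y)) (not simplifiable)
  at LL: (z*6) (not simplifiable)
  at LR: (x*y) (not simplifiable)
Result: no simplifiable subexpression found -> normal form.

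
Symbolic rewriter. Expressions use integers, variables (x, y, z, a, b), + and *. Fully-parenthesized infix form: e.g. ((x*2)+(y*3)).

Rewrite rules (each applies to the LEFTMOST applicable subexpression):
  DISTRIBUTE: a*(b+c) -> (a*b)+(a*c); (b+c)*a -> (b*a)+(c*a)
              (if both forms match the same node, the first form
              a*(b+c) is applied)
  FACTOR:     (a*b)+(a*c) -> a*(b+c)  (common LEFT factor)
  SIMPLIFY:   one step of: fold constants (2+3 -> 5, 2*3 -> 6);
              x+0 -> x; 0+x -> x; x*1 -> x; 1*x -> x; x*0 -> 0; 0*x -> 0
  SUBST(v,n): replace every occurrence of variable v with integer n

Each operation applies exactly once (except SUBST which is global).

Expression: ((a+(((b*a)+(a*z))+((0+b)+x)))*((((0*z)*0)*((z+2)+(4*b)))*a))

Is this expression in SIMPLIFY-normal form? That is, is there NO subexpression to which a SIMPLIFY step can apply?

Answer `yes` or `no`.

Expression: ((a+(((b*a)+(a*z))+((0+b)+x)))*((((0*z)*0)*((z+2)+(4*b)))*a))
Scanning for simplifiable subexpressions (pre-order)...
  at root: ((a+(((b*a)+(a*z))+((0+b)+x)))*((((0*z)*0)*((z+2)+(4*b)))*a)) (not simplifiable)
  at L: (a+(((b*a)+(a*z))+((0+b)+x))) (not simplifiable)
  at LR: (((b*a)+(a*z))+((0+b)+x)) (not simplifiable)
  at LRL: ((b*a)+(a*z)) (not simplifiable)
  at LRLL: (b*a) (not simplifiable)
  at LRLR: (a*z) (not simplifiable)
  at LRR: ((0+b)+x) (not simplifiable)
  at LRRL: (0+b) (SIMPLIFIABLE)
  at R: ((((0*z)*0)*((z+2)+(4*b)))*a) (not simplifiable)
  at RL: (((0*z)*0)*((z+2)+(4*b))) (not simplifiable)
  at RLL: ((0*z)*0) (SIMPLIFIABLE)
  at RLLL: (0*z) (SIMPLIFIABLE)
  at RLR: ((z+2)+(4*b)) (not simplifiable)
  at RLRL: (z+2) (not simplifiable)
  at RLRR: (4*b) (not simplifiable)
Found simplifiable subexpr at path LRRL: (0+b)
One SIMPLIFY step would give: ((a+(((b*a)+(a*z))+(b+x)))*((((0*z)*0)*((z+2)+(4*b)))*a))
-> NOT in normal form.

Answer: no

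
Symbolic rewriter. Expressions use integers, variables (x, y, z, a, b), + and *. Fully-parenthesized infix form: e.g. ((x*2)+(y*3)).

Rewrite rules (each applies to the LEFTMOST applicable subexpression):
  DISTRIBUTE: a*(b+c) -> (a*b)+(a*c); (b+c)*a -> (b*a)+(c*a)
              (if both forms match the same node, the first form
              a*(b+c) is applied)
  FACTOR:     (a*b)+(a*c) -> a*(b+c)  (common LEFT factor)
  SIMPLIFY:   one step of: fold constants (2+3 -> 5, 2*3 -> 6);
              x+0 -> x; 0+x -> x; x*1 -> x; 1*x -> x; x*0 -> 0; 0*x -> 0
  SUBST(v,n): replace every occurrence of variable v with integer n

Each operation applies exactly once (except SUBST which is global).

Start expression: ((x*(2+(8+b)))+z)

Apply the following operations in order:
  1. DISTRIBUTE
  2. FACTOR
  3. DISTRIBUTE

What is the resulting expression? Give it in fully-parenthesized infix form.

Start: ((x*(2+(8+b)))+z)
Apply DISTRIBUTE at L (target: (x*(2+(8+b)))): ((x*(2+(8+b)))+z) -> (((x*2)+(x*(8+b)))+z)
Apply FACTOR at L (target: ((x*2)+(x*(8+b)))): (((x*2)+(x*(8+b)))+z) -> ((x*(2+(8+b)))+z)
Apply DISTRIBUTE at L (target: (x*(2+(8+b)))): ((x*(2+(8+b)))+z) -> (((x*2)+(x*(8+b)))+z)

Answer: (((x*2)+(x*(8+b)))+z)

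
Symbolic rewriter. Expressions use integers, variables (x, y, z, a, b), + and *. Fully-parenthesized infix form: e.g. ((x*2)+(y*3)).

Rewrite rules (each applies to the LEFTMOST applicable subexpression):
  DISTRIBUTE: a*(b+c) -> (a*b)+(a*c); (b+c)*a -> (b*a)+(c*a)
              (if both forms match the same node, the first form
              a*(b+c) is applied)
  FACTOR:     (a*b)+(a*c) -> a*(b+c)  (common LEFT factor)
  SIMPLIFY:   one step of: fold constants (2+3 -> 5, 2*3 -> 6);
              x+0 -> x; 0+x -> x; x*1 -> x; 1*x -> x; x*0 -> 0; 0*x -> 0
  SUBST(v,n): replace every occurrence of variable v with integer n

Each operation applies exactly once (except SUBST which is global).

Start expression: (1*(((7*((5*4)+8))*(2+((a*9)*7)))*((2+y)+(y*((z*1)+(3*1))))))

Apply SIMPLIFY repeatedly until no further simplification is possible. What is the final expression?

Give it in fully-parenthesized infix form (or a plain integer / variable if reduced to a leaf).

Start: (1*(((7*((5*4)+8))*(2+((a*9)*7)))*((2+y)+(y*((z*1)+(3*1))))))
Step 1: at root: (1*(((7*((5*4)+8))*(2+((a*9)*7)))*((2+y)+(y*((z*1)+(3*1)))))) -> (((7*((5*4)+8))*(2+((a*9)*7)))*((2+y)+(y*((z*1)+(3*1))))); overall: (1*(((7*((5*4)+8))*(2+((a*9)*7)))*((2+y)+(y*((z*1)+(3*1)))))) -> (((7*((5*4)+8))*(2+((a*9)*7)))*((2+y)+(y*((z*1)+(3*1)))))
Step 2: at LLRL: (5*4) -> 20; overall: (((7*((5*4)+8))*(2+((a*9)*7)))*((2+y)+(y*((z*1)+(3*1))))) -> (((7*(20+8))*(2+((a*9)*7)))*((2+y)+(y*((z*1)+(3*1)))))
Step 3: at LLR: (20+8) -> 28; overall: (((7*(20+8))*(2+((a*9)*7)))*((2+y)+(y*((z*1)+(3*1))))) -> (((7*28)*(2+((a*9)*7)))*((2+y)+(y*((z*1)+(3*1)))))
Step 4: at LL: (7*28) -> 196; overall: (((7*28)*(2+((a*9)*7)))*((2+y)+(y*((z*1)+(3*1))))) -> ((196*(2+((a*9)*7)))*((2+y)+(y*((z*1)+(3*1)))))
Step 5: at RRRL: (z*1) -> z; overall: ((196*(2+((a*9)*7)))*((2+y)+(y*((z*1)+(3*1))))) -> ((196*(2+((a*9)*7)))*((2+y)+(y*(z+(3*1)))))
Step 6: at RRRR: (3*1) -> 3; overall: ((196*(2+((a*9)*7)))*((2+y)+(y*(z+(3*1))))) -> ((196*(2+((a*9)*7)))*((2+y)+(y*(z+3))))
Fixed point: ((196*(2+((a*9)*7)))*((2+y)+(y*(z+3))))

Answer: ((196*(2+((a*9)*7)))*((2+y)+(y*(z+3))))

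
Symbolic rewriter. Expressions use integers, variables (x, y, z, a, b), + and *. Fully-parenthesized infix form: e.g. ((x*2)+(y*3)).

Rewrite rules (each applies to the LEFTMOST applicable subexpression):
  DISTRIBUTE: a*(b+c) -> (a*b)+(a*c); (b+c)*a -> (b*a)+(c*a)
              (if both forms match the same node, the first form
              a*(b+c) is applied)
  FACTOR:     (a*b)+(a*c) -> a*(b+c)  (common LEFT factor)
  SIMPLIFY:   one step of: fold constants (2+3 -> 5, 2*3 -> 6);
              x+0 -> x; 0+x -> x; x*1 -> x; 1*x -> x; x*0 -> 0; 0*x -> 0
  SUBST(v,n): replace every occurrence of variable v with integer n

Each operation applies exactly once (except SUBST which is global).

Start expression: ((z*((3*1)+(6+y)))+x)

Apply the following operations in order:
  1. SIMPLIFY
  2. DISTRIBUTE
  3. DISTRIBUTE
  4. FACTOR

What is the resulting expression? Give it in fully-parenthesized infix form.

Answer: (((z*3)+(z*(6+y)))+x)

Derivation:
Start: ((z*((3*1)+(6+y)))+x)
Apply SIMPLIFY at LRL (target: (3*1)): ((z*((3*1)+(6+y)))+x) -> ((z*(3+(6+y)))+x)
Apply DISTRIBUTE at L (target: (z*(3+(6+y)))): ((z*(3+(6+y)))+x) -> (((z*3)+(z*(6+y)))+x)
Apply DISTRIBUTE at LR (target: (z*(6+y))): (((z*3)+(z*(6+y)))+x) -> (((z*3)+((z*6)+(z*y)))+x)
Apply FACTOR at LR (target: ((z*6)+(z*y))): (((z*3)+((z*6)+(z*y)))+x) -> (((z*3)+(z*(6+y)))+x)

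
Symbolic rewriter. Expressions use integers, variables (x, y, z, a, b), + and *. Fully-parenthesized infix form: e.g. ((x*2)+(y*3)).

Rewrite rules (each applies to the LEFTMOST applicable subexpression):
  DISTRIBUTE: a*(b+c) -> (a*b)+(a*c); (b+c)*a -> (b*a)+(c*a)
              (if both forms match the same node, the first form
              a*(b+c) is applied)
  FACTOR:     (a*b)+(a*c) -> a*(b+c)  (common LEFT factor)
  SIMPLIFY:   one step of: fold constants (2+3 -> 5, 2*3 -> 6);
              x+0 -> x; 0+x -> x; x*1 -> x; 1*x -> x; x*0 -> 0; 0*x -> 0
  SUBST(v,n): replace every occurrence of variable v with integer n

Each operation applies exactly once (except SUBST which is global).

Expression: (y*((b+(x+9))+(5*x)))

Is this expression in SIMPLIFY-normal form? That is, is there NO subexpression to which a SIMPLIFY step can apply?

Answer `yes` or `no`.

Answer: yes

Derivation:
Expression: (y*((b+(x+9))+(5*x)))
Scanning for simplifiable subexpressions (pre-order)...
  at root: (y*((b+(x+9))+(5*x))) (not simplifiable)
  at R: ((b+(x+9))+(5*x)) (not simplifiable)
  at RL: (b+(x+9)) (not simplifiable)
  at RLR: (x+9) (not simplifiable)
  at RR: (5*x) (not simplifiable)
Result: no simplifiable subexpression found -> normal form.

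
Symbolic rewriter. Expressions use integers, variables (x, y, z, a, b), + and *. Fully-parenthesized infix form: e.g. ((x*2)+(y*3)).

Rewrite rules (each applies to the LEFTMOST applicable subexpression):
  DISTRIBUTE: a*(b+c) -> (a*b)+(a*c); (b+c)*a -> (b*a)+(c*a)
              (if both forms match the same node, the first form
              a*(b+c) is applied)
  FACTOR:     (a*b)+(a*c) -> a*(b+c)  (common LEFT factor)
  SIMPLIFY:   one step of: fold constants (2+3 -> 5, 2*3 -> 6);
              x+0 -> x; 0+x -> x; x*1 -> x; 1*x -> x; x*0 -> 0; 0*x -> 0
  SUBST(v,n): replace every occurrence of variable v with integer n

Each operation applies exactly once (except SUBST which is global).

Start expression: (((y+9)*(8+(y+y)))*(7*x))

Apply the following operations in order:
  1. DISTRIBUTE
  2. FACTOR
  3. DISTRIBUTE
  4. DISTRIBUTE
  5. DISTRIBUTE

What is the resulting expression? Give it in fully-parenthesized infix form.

Start: (((y+9)*(8+(y+y)))*(7*x))
Apply DISTRIBUTE at L (target: ((y+9)*(8+(y+y)))): (((y+9)*(8+(y+y)))*(7*x)) -> ((((y+9)*8)+((y+9)*(y+y)))*(7*x))
Apply FACTOR at L (target: (((y+9)*8)+((y+9)*(y+y)))): ((((y+9)*8)+((y+9)*(y+y)))*(7*x)) -> (((y+9)*(8+(y+y)))*(7*x))
Apply DISTRIBUTE at L (target: ((y+9)*(8+(y+y)))): (((y+9)*(8+(y+y)))*(7*x)) -> ((((y+9)*8)+((y+9)*(y+y)))*(7*x))
Apply DISTRIBUTE at root (target: ((((y+9)*8)+((y+9)*(y+y)))*(7*x))): ((((y+9)*8)+((y+9)*(y+y)))*(7*x)) -> ((((y+9)*8)*(7*x))+(((y+9)*(y+y))*(7*x)))
Apply DISTRIBUTE at LL (target: ((y+9)*8)): ((((y+9)*8)*(7*x))+(((y+9)*(y+y))*(7*x))) -> ((((y*8)+(9*8))*(7*x))+(((y+9)*(y+y))*(7*x)))

Answer: ((((y*8)+(9*8))*(7*x))+(((y+9)*(y+y))*(7*x)))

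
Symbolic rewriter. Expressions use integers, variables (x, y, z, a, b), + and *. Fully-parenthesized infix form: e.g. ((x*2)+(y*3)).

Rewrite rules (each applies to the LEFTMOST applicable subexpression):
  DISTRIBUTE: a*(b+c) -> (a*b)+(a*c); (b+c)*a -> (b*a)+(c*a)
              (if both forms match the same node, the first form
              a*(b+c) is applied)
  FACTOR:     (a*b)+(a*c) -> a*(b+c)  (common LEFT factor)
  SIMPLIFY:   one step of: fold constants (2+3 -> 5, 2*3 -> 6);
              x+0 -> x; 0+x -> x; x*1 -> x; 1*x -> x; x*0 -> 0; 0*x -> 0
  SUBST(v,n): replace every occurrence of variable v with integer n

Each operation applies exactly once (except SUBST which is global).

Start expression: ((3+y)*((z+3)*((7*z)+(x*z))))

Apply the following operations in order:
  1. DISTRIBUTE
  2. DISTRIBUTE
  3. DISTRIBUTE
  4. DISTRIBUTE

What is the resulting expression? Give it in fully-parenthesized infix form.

Start: ((3+y)*((z+3)*((7*z)+(x*z))))
Apply DISTRIBUTE at root (target: ((3+y)*((z+3)*((7*z)+(x*z))))): ((3+y)*((z+3)*((7*z)+(x*z)))) -> ((3*((z+3)*((7*z)+(x*z))))+(y*((z+3)*((7*z)+(x*z)))))
Apply DISTRIBUTE at LR (target: ((z+3)*((7*z)+(x*z)))): ((3*((z+3)*((7*z)+(x*z))))+(y*((z+3)*((7*z)+(x*z))))) -> ((3*(((z+3)*(7*z))+((z+3)*(x*z))))+(y*((z+3)*((7*z)+(x*z)))))
Apply DISTRIBUTE at L (target: (3*(((z+3)*(7*z))+((z+3)*(x*z))))): ((3*(((z+3)*(7*z))+((z+3)*(x*z))))+(y*((z+3)*((7*z)+(x*z))))) -> (((3*((z+3)*(7*z)))+(3*((z+3)*(x*z))))+(y*((z+3)*((7*z)+(x*z)))))
Apply DISTRIBUTE at LLR (target: ((z+3)*(7*z))): (((3*((z+3)*(7*z)))+(3*((z+3)*(x*z))))+(y*((z+3)*((7*z)+(x*z))))) -> (((3*((z*(7*z))+(3*(7*z))))+(3*((z+3)*(x*z))))+(y*((z+3)*((7*z)+(x*z)))))

Answer: (((3*((z*(7*z))+(3*(7*z))))+(3*((z+3)*(x*z))))+(y*((z+3)*((7*z)+(x*z)))))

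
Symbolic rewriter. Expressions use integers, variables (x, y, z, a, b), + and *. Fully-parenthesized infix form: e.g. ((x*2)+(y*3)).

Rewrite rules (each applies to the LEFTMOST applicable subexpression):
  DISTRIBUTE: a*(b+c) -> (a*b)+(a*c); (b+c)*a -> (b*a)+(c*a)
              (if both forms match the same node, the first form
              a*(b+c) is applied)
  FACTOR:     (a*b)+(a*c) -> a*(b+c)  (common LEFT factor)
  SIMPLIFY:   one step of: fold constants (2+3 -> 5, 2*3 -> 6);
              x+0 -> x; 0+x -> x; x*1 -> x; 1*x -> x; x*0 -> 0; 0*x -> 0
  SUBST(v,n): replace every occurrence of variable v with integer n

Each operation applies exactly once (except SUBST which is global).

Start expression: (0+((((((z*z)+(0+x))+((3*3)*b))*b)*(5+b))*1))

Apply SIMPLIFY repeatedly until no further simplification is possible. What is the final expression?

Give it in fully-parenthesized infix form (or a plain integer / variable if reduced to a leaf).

Answer: (((((z*z)+x)+(9*b))*b)*(5+b))

Derivation:
Start: (0+((((((z*z)+(0+x))+((3*3)*b))*b)*(5+b))*1))
Step 1: at root: (0+((((((z*z)+(0+x))+((3*3)*b))*b)*(5+b))*1)) -> ((((((z*z)+(0+x))+((3*3)*b))*b)*(5+b))*1); overall: (0+((((((z*z)+(0+x))+((3*3)*b))*b)*(5+b))*1)) -> ((((((z*z)+(0+x))+((3*3)*b))*b)*(5+b))*1)
Step 2: at root: ((((((z*z)+(0+x))+((3*3)*b))*b)*(5+b))*1) -> (((((z*z)+(0+x))+((3*3)*b))*b)*(5+b)); overall: ((((((z*z)+(0+x))+((3*3)*b))*b)*(5+b))*1) -> (((((z*z)+(0+x))+((3*3)*b))*b)*(5+b))
Step 3: at LLLR: (0+x) -> x; overall: (((((z*z)+(0+x))+((3*3)*b))*b)*(5+b)) -> (((((z*z)+x)+((3*3)*b))*b)*(5+b))
Step 4: at LLRL: (3*3) -> 9; overall: (((((z*z)+x)+((3*3)*b))*b)*(5+b)) -> (((((z*z)+x)+(9*b))*b)*(5+b))
Fixed point: (((((z*z)+x)+(9*b))*b)*(5+b))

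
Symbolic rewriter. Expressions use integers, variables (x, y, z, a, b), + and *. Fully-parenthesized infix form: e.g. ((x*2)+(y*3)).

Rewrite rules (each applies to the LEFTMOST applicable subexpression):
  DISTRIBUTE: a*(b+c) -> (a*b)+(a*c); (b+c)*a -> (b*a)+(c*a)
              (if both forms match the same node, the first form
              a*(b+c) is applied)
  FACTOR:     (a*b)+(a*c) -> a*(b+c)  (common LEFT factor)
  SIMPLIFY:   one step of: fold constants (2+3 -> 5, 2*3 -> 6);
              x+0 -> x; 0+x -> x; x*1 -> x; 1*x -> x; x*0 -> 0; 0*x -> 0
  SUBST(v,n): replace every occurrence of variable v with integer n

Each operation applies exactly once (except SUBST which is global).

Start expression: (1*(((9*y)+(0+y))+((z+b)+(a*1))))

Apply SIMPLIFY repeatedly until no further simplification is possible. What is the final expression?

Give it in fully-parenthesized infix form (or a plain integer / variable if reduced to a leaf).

Start: (1*(((9*y)+(0+y))+((z+b)+(a*1))))
Step 1: at root: (1*(((9*y)+(0+y))+((z+b)+(a*1)))) -> (((9*y)+(0+y))+((z+b)+(a*1))); overall: (1*(((9*y)+(0+y))+((z+b)+(a*1)))) -> (((9*y)+(0+y))+((z+b)+(a*1)))
Step 2: at LR: (0+y) -> y; overall: (((9*y)+(0+y))+((z+b)+(a*1))) -> (((9*y)+y)+((z+b)+(a*1)))
Step 3: at RR: (a*1) -> a; overall: (((9*y)+y)+((z+b)+(a*1))) -> (((9*y)+y)+((z+b)+a))
Fixed point: (((9*y)+y)+((z+b)+a))

Answer: (((9*y)+y)+((z+b)+a))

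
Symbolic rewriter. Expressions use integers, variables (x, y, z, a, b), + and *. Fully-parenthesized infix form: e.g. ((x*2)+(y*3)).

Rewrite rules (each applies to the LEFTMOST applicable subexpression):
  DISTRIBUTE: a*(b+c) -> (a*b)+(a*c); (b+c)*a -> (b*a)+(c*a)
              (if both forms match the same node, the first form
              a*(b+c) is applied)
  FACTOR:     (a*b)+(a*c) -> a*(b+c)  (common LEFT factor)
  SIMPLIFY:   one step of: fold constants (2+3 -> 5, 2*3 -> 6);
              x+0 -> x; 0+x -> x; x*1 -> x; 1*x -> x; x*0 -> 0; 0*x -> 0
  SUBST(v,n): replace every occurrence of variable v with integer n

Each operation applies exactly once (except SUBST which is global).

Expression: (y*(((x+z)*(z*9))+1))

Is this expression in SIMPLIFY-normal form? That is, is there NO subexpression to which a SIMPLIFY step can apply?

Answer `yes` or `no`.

Answer: yes

Derivation:
Expression: (y*(((x+z)*(z*9))+1))
Scanning for simplifiable subexpressions (pre-order)...
  at root: (y*(((x+z)*(z*9))+1)) (not simplifiable)
  at R: (((x+z)*(z*9))+1) (not simplifiable)
  at RL: ((x+z)*(z*9)) (not simplifiable)
  at RLL: (x+z) (not simplifiable)
  at RLR: (z*9) (not simplifiable)
Result: no simplifiable subexpression found -> normal form.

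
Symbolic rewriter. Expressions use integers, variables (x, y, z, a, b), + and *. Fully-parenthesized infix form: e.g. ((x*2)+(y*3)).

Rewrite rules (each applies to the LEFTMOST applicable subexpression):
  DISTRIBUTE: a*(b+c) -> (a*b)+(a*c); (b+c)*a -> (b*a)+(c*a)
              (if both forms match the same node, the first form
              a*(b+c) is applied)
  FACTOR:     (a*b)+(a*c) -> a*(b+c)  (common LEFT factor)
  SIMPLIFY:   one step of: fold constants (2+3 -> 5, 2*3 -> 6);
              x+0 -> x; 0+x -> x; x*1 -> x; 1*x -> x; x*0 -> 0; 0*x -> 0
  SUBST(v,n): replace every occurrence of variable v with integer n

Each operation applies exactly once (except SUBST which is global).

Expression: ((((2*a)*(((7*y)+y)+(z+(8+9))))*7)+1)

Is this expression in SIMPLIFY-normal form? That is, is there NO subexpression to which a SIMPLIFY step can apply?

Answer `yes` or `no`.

Answer: no

Derivation:
Expression: ((((2*a)*(((7*y)+y)+(z+(8+9))))*7)+1)
Scanning for simplifiable subexpressions (pre-order)...
  at root: ((((2*a)*(((7*y)+y)+(z+(8+9))))*7)+1) (not simplifiable)
  at L: (((2*a)*(((7*y)+y)+(z+(8+9))))*7) (not simplifiable)
  at LL: ((2*a)*(((7*y)+y)+(z+(8+9)))) (not simplifiable)
  at LLL: (2*a) (not simplifiable)
  at LLR: (((7*y)+y)+(z+(8+9))) (not simplifiable)
  at LLRL: ((7*y)+y) (not simplifiable)
  at LLRLL: (7*y) (not simplifiable)
  at LLRR: (z+(8+9)) (not simplifiable)
  at LLRRR: (8+9) (SIMPLIFIABLE)
Found simplifiable subexpr at path LLRRR: (8+9)
One SIMPLIFY step would give: ((((2*a)*(((7*y)+y)+(z+17)))*7)+1)
-> NOT in normal form.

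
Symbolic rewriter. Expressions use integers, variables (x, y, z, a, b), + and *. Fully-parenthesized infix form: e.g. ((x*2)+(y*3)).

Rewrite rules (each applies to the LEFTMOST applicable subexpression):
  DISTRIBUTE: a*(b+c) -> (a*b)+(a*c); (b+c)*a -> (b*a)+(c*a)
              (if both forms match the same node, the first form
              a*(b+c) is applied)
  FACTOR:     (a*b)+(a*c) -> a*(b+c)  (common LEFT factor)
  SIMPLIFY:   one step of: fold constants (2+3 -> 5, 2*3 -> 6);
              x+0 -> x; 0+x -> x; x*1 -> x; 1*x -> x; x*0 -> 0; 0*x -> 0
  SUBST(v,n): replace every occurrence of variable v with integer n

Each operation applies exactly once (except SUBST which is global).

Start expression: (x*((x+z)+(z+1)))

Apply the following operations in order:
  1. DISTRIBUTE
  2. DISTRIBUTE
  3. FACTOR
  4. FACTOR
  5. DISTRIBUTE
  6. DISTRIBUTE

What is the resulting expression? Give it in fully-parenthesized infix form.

Answer: (((x*x)+(x*z))+(x*(z+1)))

Derivation:
Start: (x*((x+z)+(z+1)))
Apply DISTRIBUTE at root (target: (x*((x+z)+(z+1)))): (x*((x+z)+(z+1))) -> ((x*(x+z))+(x*(z+1)))
Apply DISTRIBUTE at L (target: (x*(x+z))): ((x*(x+z))+(x*(z+1))) -> (((x*x)+(x*z))+(x*(z+1)))
Apply FACTOR at L (target: ((x*x)+(x*z))): (((x*x)+(x*z))+(x*(z+1))) -> ((x*(x+z))+(x*(z+1)))
Apply FACTOR at root (target: ((x*(x+z))+(x*(z+1)))): ((x*(x+z))+(x*(z+1))) -> (x*((x+z)+(z+1)))
Apply DISTRIBUTE at root (target: (x*((x+z)+(z+1)))): (x*((x+z)+(z+1))) -> ((x*(x+z))+(x*(z+1)))
Apply DISTRIBUTE at L (target: (x*(x+z))): ((x*(x+z))+(x*(z+1))) -> (((x*x)+(x*z))+(x*(z+1)))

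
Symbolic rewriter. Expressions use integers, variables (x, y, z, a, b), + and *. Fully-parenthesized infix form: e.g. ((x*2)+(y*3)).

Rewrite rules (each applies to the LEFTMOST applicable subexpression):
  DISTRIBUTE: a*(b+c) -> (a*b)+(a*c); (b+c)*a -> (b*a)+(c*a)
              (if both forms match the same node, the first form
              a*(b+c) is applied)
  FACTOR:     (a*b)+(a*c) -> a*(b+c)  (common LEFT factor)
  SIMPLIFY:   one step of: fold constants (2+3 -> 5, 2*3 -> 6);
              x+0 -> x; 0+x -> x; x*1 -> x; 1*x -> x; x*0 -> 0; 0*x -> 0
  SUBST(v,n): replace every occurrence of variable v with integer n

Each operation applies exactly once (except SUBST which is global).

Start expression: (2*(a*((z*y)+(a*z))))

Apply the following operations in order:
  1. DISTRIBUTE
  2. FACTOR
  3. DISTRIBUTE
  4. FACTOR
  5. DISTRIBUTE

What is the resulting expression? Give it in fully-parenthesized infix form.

Answer: (2*((a*(z*y))+(a*(a*z))))

Derivation:
Start: (2*(a*((z*y)+(a*z))))
Apply DISTRIBUTE at R (target: (a*((z*y)+(a*z)))): (2*(a*((z*y)+(a*z)))) -> (2*((a*(z*y))+(a*(a*z))))
Apply FACTOR at R (target: ((a*(z*y))+(a*(a*z)))): (2*((a*(z*y))+(a*(a*z)))) -> (2*(a*((z*y)+(a*z))))
Apply DISTRIBUTE at R (target: (a*((z*y)+(a*z)))): (2*(a*((z*y)+(a*z)))) -> (2*((a*(z*y))+(a*(a*z))))
Apply FACTOR at R (target: ((a*(z*y))+(a*(a*z)))): (2*((a*(z*y))+(a*(a*z)))) -> (2*(a*((z*y)+(a*z))))
Apply DISTRIBUTE at R (target: (a*((z*y)+(a*z)))): (2*(a*((z*y)+(a*z)))) -> (2*((a*(z*y))+(a*(a*z))))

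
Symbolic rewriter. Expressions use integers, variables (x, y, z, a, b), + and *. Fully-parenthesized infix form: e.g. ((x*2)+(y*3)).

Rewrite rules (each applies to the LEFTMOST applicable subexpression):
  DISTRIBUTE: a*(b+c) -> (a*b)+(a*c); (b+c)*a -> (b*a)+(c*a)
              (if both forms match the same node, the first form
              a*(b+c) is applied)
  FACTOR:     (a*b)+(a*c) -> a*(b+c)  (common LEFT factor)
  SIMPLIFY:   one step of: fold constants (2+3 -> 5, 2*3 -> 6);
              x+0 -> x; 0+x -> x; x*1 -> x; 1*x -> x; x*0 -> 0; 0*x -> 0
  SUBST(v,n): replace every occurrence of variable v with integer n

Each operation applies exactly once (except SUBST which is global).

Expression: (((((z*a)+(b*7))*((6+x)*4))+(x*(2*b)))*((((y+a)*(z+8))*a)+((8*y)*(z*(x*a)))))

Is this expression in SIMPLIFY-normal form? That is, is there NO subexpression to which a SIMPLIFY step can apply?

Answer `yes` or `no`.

Expression: (((((z*a)+(b*7))*((6+x)*4))+(x*(2*b)))*((((y+a)*(z+8))*a)+((8*y)*(z*(x*a)))))
Scanning for simplifiable subexpressions (pre-order)...
  at root: (((((z*a)+(b*7))*((6+x)*4))+(x*(2*b)))*((((y+a)*(z+8))*a)+((8*y)*(z*(x*a))))) (not simplifiable)
  at L: ((((z*a)+(b*7))*((6+x)*4))+(x*(2*b))) (not simplifiable)
  at LL: (((z*a)+(b*7))*((6+x)*4)) (not simplifiable)
  at LLL: ((z*a)+(b*7)) (not simplifiable)
  at LLLL: (z*a) (not simplifiable)
  at LLLR: (b*7) (not simplifiable)
  at LLR: ((6+x)*4) (not simplifiable)
  at LLRL: (6+x) (not simplifiable)
  at LR: (x*(2*b)) (not simplifiable)
  at LRR: (2*b) (not simplifiable)
  at R: ((((y+a)*(z+8))*a)+((8*y)*(z*(x*a)))) (not simplifiable)
  at RL: (((y+a)*(z+8))*a) (not simplifiable)
  at RLL: ((y+a)*(z+8)) (not simplifiable)
  at RLLL: (y+a) (not simplifiable)
  at RLLR: (z+8) (not simplifiable)
  at RR: ((8*y)*(z*(x*a))) (not simplifiable)
  at RRL: (8*y) (not simplifiable)
  at RRR: (z*(x*a)) (not simplifiable)
  at RRRR: (x*a) (not simplifiable)
Result: no simplifiable subexpression found -> normal form.

Answer: yes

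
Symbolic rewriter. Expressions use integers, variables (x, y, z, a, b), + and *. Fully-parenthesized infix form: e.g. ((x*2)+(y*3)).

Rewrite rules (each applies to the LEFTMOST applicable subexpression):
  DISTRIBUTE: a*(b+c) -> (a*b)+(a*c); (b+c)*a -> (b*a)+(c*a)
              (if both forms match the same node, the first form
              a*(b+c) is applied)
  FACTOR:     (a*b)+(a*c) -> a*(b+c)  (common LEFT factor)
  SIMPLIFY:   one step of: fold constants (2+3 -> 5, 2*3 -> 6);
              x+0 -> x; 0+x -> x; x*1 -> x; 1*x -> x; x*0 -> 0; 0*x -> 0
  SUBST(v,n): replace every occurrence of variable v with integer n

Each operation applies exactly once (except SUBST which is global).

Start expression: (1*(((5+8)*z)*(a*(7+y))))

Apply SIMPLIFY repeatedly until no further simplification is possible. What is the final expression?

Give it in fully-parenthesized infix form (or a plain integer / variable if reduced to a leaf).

Start: (1*(((5+8)*z)*(a*(7+y))))
Step 1: at root: (1*(((5+8)*z)*(a*(7+y)))) -> (((5+8)*z)*(a*(7+y))); overall: (1*(((5+8)*z)*(a*(7+y)))) -> (((5+8)*z)*(a*(7+y)))
Step 2: at LL: (5+8) -> 13; overall: (((5+8)*z)*(a*(7+y))) -> ((13*z)*(a*(7+y)))
Fixed point: ((13*z)*(a*(7+y)))

Answer: ((13*z)*(a*(7+y)))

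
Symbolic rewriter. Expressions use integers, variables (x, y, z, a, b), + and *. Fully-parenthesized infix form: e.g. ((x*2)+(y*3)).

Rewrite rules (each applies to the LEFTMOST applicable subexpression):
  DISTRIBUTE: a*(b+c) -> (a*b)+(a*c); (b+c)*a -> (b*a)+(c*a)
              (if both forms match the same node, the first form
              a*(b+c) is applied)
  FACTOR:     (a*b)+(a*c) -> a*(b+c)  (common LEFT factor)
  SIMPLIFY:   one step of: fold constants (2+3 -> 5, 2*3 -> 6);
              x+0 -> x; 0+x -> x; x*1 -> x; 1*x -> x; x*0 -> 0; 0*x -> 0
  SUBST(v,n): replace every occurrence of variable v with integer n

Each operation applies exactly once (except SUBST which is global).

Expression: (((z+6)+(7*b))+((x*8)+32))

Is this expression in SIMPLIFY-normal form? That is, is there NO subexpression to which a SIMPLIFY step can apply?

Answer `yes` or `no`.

Expression: (((z+6)+(7*b))+((x*8)+32))
Scanning for simplifiable subexpressions (pre-order)...
  at root: (((z+6)+(7*b))+((x*8)+32)) (not simplifiable)
  at L: ((z+6)+(7*b)) (not simplifiable)
  at LL: (z+6) (not simplifiable)
  at LR: (7*b) (not simplifiable)
  at R: ((x*8)+32) (not simplifiable)
  at RL: (x*8) (not simplifiable)
Result: no simplifiable subexpression found -> normal form.

Answer: yes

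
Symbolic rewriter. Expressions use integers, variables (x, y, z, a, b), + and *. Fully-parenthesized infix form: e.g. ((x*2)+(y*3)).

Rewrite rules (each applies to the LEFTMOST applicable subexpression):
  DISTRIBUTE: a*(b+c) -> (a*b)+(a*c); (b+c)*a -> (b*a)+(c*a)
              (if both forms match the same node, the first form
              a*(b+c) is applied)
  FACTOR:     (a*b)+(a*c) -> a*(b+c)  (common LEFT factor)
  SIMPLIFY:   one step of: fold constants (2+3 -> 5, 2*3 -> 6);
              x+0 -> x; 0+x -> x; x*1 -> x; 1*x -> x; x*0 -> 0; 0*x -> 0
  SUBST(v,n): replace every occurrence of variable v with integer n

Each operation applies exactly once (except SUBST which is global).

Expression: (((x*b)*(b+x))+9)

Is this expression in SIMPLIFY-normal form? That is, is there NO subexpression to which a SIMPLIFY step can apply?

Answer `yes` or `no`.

Answer: yes

Derivation:
Expression: (((x*b)*(b+x))+9)
Scanning for simplifiable subexpressions (pre-order)...
  at root: (((x*b)*(b+x))+9) (not simplifiable)
  at L: ((x*b)*(b+x)) (not simplifiable)
  at LL: (x*b) (not simplifiable)
  at LR: (b+x) (not simplifiable)
Result: no simplifiable subexpression found -> normal form.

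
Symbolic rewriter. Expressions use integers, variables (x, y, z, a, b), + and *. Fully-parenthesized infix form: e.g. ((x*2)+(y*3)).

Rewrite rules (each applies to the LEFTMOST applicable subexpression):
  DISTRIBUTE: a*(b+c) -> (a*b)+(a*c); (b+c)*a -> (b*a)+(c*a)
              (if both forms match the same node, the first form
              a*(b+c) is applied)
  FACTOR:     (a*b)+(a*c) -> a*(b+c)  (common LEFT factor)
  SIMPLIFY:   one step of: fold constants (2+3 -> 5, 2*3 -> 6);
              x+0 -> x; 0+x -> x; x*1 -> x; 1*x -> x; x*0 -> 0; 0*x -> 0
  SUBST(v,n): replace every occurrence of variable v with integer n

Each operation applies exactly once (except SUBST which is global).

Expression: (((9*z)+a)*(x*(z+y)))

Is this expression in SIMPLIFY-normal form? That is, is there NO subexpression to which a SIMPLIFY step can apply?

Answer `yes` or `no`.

Expression: (((9*z)+a)*(x*(z+y)))
Scanning for simplifiable subexpressions (pre-order)...
  at root: (((9*z)+a)*(x*(z+y))) (not simplifiable)
  at L: ((9*z)+a) (not simplifiable)
  at LL: (9*z) (not simplifiable)
  at R: (x*(z+y)) (not simplifiable)
  at RR: (z+y) (not simplifiable)
Result: no simplifiable subexpression found -> normal form.

Answer: yes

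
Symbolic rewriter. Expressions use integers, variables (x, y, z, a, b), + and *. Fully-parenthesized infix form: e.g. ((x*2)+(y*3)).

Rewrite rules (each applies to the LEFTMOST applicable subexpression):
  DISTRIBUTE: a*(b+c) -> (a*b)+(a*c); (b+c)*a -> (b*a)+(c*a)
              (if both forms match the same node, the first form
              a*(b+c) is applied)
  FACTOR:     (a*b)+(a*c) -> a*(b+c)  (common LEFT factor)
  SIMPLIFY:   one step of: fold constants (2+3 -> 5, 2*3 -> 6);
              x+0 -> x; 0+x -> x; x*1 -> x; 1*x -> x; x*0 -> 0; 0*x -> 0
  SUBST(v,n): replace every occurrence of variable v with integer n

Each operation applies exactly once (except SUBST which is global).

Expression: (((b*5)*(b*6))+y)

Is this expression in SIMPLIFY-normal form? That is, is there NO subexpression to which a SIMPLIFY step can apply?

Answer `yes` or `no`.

Expression: (((b*5)*(b*6))+y)
Scanning for simplifiable subexpressions (pre-order)...
  at root: (((b*5)*(b*6))+y) (not simplifiable)
  at L: ((b*5)*(b*6)) (not simplifiable)
  at LL: (b*5) (not simplifiable)
  at LR: (b*6) (not simplifiable)
Result: no simplifiable subexpression found -> normal form.

Answer: yes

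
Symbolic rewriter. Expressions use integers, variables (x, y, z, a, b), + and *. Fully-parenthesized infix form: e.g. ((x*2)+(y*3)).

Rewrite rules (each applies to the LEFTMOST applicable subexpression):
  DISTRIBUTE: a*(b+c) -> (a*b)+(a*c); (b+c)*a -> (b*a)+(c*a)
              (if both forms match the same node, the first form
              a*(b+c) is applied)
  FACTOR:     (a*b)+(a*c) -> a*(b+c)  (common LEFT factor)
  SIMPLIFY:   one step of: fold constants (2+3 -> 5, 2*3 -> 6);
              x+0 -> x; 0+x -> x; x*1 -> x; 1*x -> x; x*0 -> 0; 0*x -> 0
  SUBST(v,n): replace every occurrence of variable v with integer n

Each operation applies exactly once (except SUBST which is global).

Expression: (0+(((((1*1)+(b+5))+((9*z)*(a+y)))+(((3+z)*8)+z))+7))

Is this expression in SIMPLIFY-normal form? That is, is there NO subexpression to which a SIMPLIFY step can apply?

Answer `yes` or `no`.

Answer: no

Derivation:
Expression: (0+(((((1*1)+(b+5))+((9*z)*(a+y)))+(((3+z)*8)+z))+7))
Scanning for simplifiable subexpressions (pre-order)...
  at root: (0+(((((1*1)+(b+5))+((9*z)*(a+y)))+(((3+z)*8)+z))+7)) (SIMPLIFIABLE)
  at R: (((((1*1)+(b+5))+((9*z)*(a+y)))+(((3+z)*8)+z))+7) (not simplifiable)
  at RL: ((((1*1)+(b+5))+((9*z)*(a+y)))+(((3+z)*8)+z)) (not simplifiable)
  at RLL: (((1*1)+(b+5))+((9*z)*(a+y))) (not simplifiable)
  at RLLL: ((1*1)+(b+5)) (not simplifiable)
  at RLLLL: (1*1) (SIMPLIFIABLE)
  at RLLLR: (b+5) (not simplifiable)
  at RLLR: ((9*z)*(a+y)) (not simplifiable)
  at RLLRL: (9*z) (not simplifiable)
  at RLLRR: (a+y) (not simplifiable)
  at RLR: (((3+z)*8)+z) (not simplifiable)
  at RLRL: ((3+z)*8) (not simplifiable)
  at RLRLL: (3+z) (not simplifiable)
Found simplifiable subexpr at path root: (0+(((((1*1)+(b+5))+((9*z)*(a+y)))+(((3+z)*8)+z))+7))
One SIMPLIFY step would give: (((((1*1)+(b+5))+((9*z)*(a+y)))+(((3+z)*8)+z))+7)
-> NOT in normal form.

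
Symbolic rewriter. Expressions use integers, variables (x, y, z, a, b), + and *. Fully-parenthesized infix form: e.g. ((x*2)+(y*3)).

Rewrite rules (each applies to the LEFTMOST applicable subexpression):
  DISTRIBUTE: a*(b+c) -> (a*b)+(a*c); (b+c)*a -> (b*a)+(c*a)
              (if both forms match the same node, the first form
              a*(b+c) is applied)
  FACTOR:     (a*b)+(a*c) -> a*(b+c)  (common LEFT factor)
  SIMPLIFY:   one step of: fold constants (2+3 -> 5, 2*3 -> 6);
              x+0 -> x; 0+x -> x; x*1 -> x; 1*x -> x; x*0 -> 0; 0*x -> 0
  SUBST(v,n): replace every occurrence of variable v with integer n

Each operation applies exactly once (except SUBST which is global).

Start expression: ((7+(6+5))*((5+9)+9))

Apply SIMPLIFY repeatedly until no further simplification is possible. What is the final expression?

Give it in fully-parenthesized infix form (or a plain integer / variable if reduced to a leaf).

Answer: 414

Derivation:
Start: ((7+(6+5))*((5+9)+9))
Step 1: at LR: (6+5) -> 11; overall: ((7+(6+5))*((5+9)+9)) -> ((7+11)*((5+9)+9))
Step 2: at L: (7+11) -> 18; overall: ((7+11)*((5+9)+9)) -> (18*((5+9)+9))
Step 3: at RL: (5+9) -> 14; overall: (18*((5+9)+9)) -> (18*(14+9))
Step 4: at R: (14+9) -> 23; overall: (18*(14+9)) -> (18*23)
Step 5: at root: (18*23) -> 414; overall: (18*23) -> 414
Fixed point: 414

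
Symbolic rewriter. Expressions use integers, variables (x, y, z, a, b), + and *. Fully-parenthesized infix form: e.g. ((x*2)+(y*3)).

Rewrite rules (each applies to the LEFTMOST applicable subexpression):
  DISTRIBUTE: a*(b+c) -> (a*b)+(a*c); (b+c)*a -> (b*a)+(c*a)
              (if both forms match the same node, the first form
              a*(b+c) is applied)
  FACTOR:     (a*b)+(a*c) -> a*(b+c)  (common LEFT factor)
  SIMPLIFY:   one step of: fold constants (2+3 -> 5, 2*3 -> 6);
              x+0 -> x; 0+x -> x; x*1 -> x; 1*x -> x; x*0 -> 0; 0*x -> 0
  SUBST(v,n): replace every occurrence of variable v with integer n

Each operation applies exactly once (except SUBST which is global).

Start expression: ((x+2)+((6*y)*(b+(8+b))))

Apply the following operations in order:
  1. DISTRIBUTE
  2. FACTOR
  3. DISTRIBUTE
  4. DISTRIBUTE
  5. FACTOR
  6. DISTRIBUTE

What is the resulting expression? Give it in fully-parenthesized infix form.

Start: ((x+2)+((6*y)*(b+(8+b))))
Apply DISTRIBUTE at R (target: ((6*y)*(b+(8+b)))): ((x+2)+((6*y)*(b+(8+b)))) -> ((x+2)+(((6*y)*b)+((6*y)*(8+b))))
Apply FACTOR at R (target: (((6*y)*b)+((6*y)*(8+b)))): ((x+2)+(((6*y)*b)+((6*y)*(8+b)))) -> ((x+2)+((6*y)*(b+(8+b))))
Apply DISTRIBUTE at R (target: ((6*y)*(b+(8+b)))): ((x+2)+((6*y)*(b+(8+b)))) -> ((x+2)+(((6*y)*b)+((6*y)*(8+b))))
Apply DISTRIBUTE at RR (target: ((6*y)*(8+b))): ((x+2)+(((6*y)*b)+((6*y)*(8+b)))) -> ((x+2)+(((6*y)*b)+(((6*y)*8)+((6*y)*b))))
Apply FACTOR at RR (target: (((6*y)*8)+((6*y)*b))): ((x+2)+(((6*y)*b)+(((6*y)*8)+((6*y)*b)))) -> ((x+2)+(((6*y)*b)+((6*y)*(8+b))))
Apply DISTRIBUTE at RR (target: ((6*y)*(8+b))): ((x+2)+(((6*y)*b)+((6*y)*(8+b)))) -> ((x+2)+(((6*y)*b)+(((6*y)*8)+((6*y)*b))))

Answer: ((x+2)+(((6*y)*b)+(((6*y)*8)+((6*y)*b))))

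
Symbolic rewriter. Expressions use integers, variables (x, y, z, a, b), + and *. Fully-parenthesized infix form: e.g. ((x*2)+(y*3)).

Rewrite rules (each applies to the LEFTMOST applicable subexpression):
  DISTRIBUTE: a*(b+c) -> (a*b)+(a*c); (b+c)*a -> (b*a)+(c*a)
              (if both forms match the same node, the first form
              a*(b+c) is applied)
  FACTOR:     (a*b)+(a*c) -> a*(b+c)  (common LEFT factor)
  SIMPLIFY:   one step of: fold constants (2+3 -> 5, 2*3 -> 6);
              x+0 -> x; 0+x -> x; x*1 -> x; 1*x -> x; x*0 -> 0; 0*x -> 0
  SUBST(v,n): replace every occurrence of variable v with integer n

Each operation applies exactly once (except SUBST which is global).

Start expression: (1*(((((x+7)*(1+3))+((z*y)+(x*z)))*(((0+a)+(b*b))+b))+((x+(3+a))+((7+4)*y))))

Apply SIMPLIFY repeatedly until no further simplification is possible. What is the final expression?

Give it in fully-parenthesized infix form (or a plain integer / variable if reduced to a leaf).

Answer: (((((x+7)*4)+((z*y)+(x*z)))*((a+(b*b))+b))+((x+(3+a))+(11*y)))

Derivation:
Start: (1*(((((x+7)*(1+3))+((z*y)+(x*z)))*(((0+a)+(b*b))+b))+((x+(3+a))+((7+4)*y))))
Step 1: at root: (1*(((((x+7)*(1+3))+((z*y)+(x*z)))*(((0+a)+(b*b))+b))+((x+(3+a))+((7+4)*y)))) -> (((((x+7)*(1+3))+((z*y)+(x*z)))*(((0+a)+(b*b))+b))+((x+(3+a))+((7+4)*y))); overall: (1*(((((x+7)*(1+3))+((z*y)+(x*z)))*(((0+a)+(b*b))+b))+((x+(3+a))+((7+4)*y)))) -> (((((x+7)*(1+3))+((z*y)+(x*z)))*(((0+a)+(b*b))+b))+((x+(3+a))+((7+4)*y)))
Step 2: at LLLR: (1+3) -> 4; overall: (((((x+7)*(1+3))+((z*y)+(x*z)))*(((0+a)+(b*b))+b))+((x+(3+a))+((7+4)*y))) -> (((((x+7)*4)+((z*y)+(x*z)))*(((0+a)+(b*b))+b))+((x+(3+a))+((7+4)*y)))
Step 3: at LRLL: (0+a) -> a; overall: (((((x+7)*4)+((z*y)+(x*z)))*(((0+a)+(b*b))+b))+((x+(3+a))+((7+4)*y))) -> (((((x+7)*4)+((z*y)+(x*z)))*((a+(b*b))+b))+((x+(3+a))+((7+4)*y)))
Step 4: at RRL: (7+4) -> 11; overall: (((((x+7)*4)+((z*y)+(x*z)))*((a+(b*b))+b))+((x+(3+a))+((7+4)*y))) -> (((((x+7)*4)+((z*y)+(x*z)))*((a+(b*b))+b))+((x+(3+a))+(11*y)))
Fixed point: (((((x+7)*4)+((z*y)+(x*z)))*((a+(b*b))+b))+((x+(3+a))+(11*y)))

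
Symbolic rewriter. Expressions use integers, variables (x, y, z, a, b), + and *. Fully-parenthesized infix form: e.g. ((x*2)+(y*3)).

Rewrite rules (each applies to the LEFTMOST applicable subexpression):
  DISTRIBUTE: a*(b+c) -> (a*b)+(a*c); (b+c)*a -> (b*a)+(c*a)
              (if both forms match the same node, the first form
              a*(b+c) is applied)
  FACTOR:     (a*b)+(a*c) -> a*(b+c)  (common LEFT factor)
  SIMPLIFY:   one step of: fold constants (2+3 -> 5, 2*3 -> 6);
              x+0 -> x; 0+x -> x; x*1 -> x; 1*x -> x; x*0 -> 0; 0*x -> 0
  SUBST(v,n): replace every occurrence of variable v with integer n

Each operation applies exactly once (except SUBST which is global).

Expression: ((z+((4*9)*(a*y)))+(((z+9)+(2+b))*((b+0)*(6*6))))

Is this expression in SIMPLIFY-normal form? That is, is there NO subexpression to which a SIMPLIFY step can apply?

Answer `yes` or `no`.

Expression: ((z+((4*9)*(a*y)))+(((z+9)+(2+b))*((b+0)*(6*6))))
Scanning for simplifiable subexpressions (pre-order)...
  at root: ((z+((4*9)*(a*y)))+(((z+9)+(2+b))*((b+0)*(6*6)))) (not simplifiable)
  at L: (z+((4*9)*(a*y))) (not simplifiable)
  at LR: ((4*9)*(a*y)) (not simplifiable)
  at LRL: (4*9) (SIMPLIFIABLE)
  at LRR: (a*y) (not simplifiable)
  at R: (((z+9)+(2+b))*((b+0)*(6*6))) (not simplifiable)
  at RL: ((z+9)+(2+b)) (not simplifiable)
  at RLL: (z+9) (not simplifiable)
  at RLR: (2+b) (not simplifiable)
  at RR: ((b+0)*(6*6)) (not simplifiable)
  at RRL: (b+0) (SIMPLIFIABLE)
  at RRR: (6*6) (SIMPLIFIABLE)
Found simplifiable subexpr at path LRL: (4*9)
One SIMPLIFY step would give: ((z+(36*(a*y)))+(((z+9)+(2+b))*((b+0)*(6*6))))
-> NOT in normal form.

Answer: no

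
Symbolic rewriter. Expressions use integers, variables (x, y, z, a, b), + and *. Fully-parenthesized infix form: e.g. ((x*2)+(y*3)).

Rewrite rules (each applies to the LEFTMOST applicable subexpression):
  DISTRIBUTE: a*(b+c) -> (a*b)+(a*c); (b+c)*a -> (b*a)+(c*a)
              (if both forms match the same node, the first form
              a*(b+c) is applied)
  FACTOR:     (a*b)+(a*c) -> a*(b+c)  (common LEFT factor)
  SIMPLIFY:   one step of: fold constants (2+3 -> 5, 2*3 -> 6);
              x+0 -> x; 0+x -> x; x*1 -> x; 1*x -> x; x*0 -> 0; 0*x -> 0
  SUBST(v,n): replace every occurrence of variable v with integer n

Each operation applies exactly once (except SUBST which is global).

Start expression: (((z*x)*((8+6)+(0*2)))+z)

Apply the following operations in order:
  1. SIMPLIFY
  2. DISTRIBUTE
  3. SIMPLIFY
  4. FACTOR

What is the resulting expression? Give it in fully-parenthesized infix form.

Answer: (((z*x)*(14+0))+z)

Derivation:
Start: (((z*x)*((8+6)+(0*2)))+z)
Apply SIMPLIFY at LRL (target: (8+6)): (((z*x)*((8+6)+(0*2)))+z) -> (((z*x)*(14+(0*2)))+z)
Apply DISTRIBUTE at L (target: ((z*x)*(14+(0*2)))): (((z*x)*(14+(0*2)))+z) -> ((((z*x)*14)+((z*x)*(0*2)))+z)
Apply SIMPLIFY at LRR (target: (0*2)): ((((z*x)*14)+((z*x)*(0*2)))+z) -> ((((z*x)*14)+((z*x)*0))+z)
Apply FACTOR at L (target: (((z*x)*14)+((z*x)*0))): ((((z*x)*14)+((z*x)*0))+z) -> (((z*x)*(14+0))+z)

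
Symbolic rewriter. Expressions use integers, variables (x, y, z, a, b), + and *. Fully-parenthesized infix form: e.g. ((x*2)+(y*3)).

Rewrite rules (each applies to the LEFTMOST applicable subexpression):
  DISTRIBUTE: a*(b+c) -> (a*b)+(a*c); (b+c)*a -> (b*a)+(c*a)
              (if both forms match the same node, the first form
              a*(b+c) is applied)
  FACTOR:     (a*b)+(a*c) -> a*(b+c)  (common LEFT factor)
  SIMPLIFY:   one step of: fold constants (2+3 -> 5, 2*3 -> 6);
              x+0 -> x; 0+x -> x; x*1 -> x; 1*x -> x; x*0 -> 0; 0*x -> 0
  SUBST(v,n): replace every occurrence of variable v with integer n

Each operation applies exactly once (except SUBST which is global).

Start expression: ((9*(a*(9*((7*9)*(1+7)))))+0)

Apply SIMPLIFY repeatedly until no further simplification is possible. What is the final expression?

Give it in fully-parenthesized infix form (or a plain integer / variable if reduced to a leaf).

Answer: (9*(a*4536))

Derivation:
Start: ((9*(a*(9*((7*9)*(1+7)))))+0)
Step 1: at root: ((9*(a*(9*((7*9)*(1+7)))))+0) -> (9*(a*(9*((7*9)*(1+7))))); overall: ((9*(a*(9*((7*9)*(1+7)))))+0) -> (9*(a*(9*((7*9)*(1+7)))))
Step 2: at RRRL: (7*9) -> 63; overall: (9*(a*(9*((7*9)*(1+7))))) -> (9*(a*(9*(63*(1+7)))))
Step 3: at RRRR: (1+7) -> 8; overall: (9*(a*(9*(63*(1+7))))) -> (9*(a*(9*(63*8))))
Step 4: at RRR: (63*8) -> 504; overall: (9*(a*(9*(63*8)))) -> (9*(a*(9*504)))
Step 5: at RR: (9*504) -> 4536; overall: (9*(a*(9*504))) -> (9*(a*4536))
Fixed point: (9*(a*4536))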